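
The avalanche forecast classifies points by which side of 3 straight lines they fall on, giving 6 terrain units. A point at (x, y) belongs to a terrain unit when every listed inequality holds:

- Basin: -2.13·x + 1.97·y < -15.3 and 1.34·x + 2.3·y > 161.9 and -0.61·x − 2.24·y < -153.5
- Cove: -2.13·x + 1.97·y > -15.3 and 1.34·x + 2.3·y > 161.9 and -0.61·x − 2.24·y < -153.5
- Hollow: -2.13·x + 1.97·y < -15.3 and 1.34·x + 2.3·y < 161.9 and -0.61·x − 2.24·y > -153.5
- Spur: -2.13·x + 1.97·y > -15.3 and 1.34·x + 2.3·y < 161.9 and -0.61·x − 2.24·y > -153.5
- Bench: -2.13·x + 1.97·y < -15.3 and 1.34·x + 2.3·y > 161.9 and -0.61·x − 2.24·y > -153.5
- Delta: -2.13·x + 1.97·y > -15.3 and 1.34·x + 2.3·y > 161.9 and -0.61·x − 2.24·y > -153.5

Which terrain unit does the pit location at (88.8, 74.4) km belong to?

-2.13·88.8 + 1.97·74.4 = -42.576, which is < -15.3
1.34·88.8 + 2.3·74.4 = 290.112, which is > 161.9
-0.61·88.8 − 2.24·74.4 = -220.824, which is < -153.5
This sign pattern matches Basin.

Basin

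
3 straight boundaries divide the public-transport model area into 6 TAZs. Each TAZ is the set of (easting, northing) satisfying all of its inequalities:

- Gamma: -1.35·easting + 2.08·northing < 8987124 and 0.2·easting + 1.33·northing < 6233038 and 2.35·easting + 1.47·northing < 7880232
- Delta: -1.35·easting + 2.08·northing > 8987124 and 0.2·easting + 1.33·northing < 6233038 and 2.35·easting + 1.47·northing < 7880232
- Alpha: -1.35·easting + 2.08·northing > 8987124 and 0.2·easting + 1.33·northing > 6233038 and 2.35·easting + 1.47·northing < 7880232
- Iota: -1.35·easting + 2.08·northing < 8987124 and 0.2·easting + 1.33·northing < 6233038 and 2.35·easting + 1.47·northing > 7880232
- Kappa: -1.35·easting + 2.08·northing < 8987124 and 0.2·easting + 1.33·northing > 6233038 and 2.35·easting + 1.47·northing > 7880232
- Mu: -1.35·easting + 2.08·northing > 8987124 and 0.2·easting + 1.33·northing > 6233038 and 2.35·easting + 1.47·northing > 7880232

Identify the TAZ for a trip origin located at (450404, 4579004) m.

Gamma

-1.35·450404 + 2.08·4579004 = 8916282.920, which is < 8987124
0.2·450404 + 1.33·4579004 = 6180156.120, which is < 6233038
2.35·450404 + 1.47·4579004 = 7789585.280, which is < 7880232
This sign pattern matches Gamma.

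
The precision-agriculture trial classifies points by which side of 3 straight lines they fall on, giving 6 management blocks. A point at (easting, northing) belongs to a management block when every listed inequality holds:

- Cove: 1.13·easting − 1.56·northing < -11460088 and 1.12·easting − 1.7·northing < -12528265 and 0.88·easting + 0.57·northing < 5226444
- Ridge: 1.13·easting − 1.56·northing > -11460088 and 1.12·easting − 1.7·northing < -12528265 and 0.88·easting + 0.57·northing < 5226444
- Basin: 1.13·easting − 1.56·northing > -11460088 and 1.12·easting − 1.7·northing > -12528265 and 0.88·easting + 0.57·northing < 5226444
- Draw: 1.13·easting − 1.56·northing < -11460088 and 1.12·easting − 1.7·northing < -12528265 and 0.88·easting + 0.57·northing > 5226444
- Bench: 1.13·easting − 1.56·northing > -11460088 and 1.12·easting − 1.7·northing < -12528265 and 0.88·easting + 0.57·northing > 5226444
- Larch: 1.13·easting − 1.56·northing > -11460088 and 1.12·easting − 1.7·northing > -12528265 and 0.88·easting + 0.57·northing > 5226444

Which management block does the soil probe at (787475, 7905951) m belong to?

1.13·787475 − 1.56·7905951 = -11443436.810, which is > -11460088
1.12·787475 − 1.7·7905951 = -12558144.700, which is < -12528265
0.88·787475 + 0.57·7905951 = 5199370.070, which is < 5226444
This sign pattern matches Ridge.

Ridge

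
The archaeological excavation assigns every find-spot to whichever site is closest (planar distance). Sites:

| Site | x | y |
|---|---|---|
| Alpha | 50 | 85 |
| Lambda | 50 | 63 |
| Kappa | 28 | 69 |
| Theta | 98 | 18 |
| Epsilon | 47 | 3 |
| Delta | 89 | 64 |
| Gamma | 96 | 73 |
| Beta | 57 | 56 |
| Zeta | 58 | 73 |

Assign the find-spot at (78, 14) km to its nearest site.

Theta

Squared distances to each site:
Alpha: 5825.000; Lambda: 3185.000; Kappa: 5525.000; Theta: 416.000; Epsilon: 1082.000; Delta: 2621.000; Gamma: 3805.000; Beta: 2205.000; Zeta: 3881.000.
Minimum at Theta.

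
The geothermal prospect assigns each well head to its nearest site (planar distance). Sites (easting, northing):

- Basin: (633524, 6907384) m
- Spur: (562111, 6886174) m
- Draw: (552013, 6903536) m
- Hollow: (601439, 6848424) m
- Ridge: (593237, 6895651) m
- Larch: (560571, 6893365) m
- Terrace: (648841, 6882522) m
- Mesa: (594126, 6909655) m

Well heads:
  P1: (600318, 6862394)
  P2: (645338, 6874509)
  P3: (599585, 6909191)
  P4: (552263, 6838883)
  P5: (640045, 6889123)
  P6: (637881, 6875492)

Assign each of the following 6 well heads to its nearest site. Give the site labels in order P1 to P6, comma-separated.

P1 → Hollow (d²=196417541.00)
P2 → Terrace (d²=76479178.00)
P3 → Mesa (d²=30015977.00)
P4 → Spur (d²=2333421785.00)
P5 → Terrace (d²=120942817.00)
P6 → Terrace (d²=169542500.00)

Hollow, Terrace, Mesa, Spur, Terrace, Terrace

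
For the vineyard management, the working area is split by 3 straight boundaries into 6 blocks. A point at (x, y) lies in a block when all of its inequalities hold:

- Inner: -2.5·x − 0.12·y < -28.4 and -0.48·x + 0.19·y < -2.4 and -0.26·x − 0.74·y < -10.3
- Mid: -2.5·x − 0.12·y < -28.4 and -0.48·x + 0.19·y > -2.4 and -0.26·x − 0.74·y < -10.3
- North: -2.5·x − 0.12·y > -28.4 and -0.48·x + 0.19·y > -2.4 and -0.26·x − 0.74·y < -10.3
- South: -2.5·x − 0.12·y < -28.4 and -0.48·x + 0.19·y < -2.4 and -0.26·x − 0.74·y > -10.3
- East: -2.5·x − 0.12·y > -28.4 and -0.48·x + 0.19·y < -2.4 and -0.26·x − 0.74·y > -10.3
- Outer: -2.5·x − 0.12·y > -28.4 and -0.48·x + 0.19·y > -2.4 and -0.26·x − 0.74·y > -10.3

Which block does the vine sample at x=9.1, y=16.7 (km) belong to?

North

-2.5·9.1 − 0.12·16.7 = -24.754, which is > -28.4
-0.48·9.1 + 0.19·16.7 = -1.195, which is > -2.4
-0.26·9.1 − 0.74·16.7 = -14.724, which is < -10.3
This sign pattern matches North.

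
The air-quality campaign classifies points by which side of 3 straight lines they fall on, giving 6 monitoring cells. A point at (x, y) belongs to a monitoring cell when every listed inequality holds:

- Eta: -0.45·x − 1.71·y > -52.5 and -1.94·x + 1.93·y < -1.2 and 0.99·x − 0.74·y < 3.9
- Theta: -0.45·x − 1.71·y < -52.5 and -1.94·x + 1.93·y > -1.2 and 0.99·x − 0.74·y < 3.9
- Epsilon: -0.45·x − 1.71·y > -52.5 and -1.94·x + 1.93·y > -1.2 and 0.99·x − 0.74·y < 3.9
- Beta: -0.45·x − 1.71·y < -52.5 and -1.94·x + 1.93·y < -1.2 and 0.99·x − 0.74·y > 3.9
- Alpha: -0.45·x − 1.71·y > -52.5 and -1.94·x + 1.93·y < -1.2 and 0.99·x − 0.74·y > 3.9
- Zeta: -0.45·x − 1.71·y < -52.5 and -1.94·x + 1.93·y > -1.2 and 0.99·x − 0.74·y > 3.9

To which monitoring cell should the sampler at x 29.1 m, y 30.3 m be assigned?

Zeta

-0.45·29.1 − 1.71·30.3 = -64.908, which is < -52.5
-1.94·29.1 + 1.93·30.3 = 2.025, which is > -1.2
0.99·29.1 − 0.74·30.3 = 6.387, which is > 3.9
This sign pattern matches Zeta.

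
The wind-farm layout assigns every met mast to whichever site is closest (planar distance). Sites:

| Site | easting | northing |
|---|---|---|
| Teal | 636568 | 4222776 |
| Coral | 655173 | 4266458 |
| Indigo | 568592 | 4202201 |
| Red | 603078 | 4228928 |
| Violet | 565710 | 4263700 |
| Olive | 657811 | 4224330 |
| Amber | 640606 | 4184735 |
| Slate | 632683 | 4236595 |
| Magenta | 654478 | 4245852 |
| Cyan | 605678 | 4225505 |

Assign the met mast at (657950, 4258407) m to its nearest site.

Squared distances to each site:
Teal: 1726758085.000; Coral: 72530330.000; Indigo: 11143966600.000; Red: 3879947825.000; Violet: 8536233449.000; Olive: 1161261250.000; Amber: 5728377920.000; Slate: 1114184633.000; Magenta: 169682809.000; Cyan: 3814903588.000.
Minimum at Coral.

Coral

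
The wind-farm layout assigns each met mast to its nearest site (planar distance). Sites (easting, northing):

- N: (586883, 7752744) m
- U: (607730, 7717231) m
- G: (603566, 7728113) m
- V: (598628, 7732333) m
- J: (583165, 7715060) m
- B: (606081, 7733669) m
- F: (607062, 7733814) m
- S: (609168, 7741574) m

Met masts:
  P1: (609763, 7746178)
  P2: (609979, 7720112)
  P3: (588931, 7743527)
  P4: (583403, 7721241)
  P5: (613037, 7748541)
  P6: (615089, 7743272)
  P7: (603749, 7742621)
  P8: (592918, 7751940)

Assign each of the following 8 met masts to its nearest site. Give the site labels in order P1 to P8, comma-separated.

S, U, N, J, S, S, S, N

P1 → S (d²=21550841.00)
P2 → U (d²=13358162.00)
P3 → N (d²=89147393.00)
P4 → J (d²=38261405.00)
P5 → S (d²=63508250.00)
P6 → S (d²=37941445.00)
P7 → S (d²=30461770.00)
P8 → N (d²=37067641.00)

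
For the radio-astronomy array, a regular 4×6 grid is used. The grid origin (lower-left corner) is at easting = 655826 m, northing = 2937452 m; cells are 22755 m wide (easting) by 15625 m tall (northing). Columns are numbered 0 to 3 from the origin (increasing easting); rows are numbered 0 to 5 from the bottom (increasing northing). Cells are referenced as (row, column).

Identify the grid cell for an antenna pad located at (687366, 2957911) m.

(1, 1)

Column index: ⌊(687366 − 655826) / 22755⌋ = ⌊1.386⌋ = 1
Row offset from origin: ⌊(2957911 − 2937452) / 15625⌋ = ⌊1.309⌋ = 1 → row 1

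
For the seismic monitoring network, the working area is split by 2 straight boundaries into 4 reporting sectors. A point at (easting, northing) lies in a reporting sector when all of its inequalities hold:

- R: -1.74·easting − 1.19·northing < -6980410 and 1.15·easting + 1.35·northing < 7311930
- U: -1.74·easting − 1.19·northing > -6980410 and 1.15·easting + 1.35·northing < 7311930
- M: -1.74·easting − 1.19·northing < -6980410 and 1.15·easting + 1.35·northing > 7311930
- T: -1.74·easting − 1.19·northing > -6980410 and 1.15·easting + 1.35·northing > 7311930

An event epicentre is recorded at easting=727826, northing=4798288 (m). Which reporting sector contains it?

T

-1.74·727826 − 1.19·4798288 = -6976379.960, which is > -6980410
1.15·727826 + 1.35·4798288 = 7314688.700, which is > 7311930
This sign pattern matches T.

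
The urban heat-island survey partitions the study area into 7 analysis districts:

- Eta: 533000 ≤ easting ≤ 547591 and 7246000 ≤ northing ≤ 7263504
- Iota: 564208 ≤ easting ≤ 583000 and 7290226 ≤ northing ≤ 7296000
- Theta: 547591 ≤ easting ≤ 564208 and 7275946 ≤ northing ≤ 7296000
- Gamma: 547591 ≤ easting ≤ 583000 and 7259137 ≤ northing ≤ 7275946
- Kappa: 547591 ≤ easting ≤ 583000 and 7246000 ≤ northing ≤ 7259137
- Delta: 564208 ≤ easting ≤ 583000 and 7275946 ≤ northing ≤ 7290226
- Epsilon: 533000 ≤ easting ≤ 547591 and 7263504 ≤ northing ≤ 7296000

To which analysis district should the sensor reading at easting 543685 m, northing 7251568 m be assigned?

Eta

The point has easting = 543685 and northing = 7251568.
Only Eta satisfies 533000 ≤ easting ≤ 547591 and 7246000 ≤ northing ≤ 7263504.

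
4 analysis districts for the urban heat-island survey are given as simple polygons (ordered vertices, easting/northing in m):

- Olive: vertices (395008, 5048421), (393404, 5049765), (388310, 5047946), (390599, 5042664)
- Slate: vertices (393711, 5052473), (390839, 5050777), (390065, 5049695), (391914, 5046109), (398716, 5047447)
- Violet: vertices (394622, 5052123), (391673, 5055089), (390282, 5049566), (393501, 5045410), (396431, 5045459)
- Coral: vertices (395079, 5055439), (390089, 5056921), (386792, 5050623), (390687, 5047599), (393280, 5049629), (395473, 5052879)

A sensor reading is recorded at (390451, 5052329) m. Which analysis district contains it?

Coral

Cast a ray rightward from (390451, 5052329). For each polygon, the edges (by vertex number in listed order) whose endpoints lie on opposite sides of northing = 5052329, where each meets that height, and whether that is right or left of the point:
Olive: no edge straddles that height → 0 crossings.
Slate: 1–2 at easting≈393467.2 (right), 5–1 at easting≈393854.4 (right) → 2 crossings.
Violet: 1–2 at easting≈394417.2 (right), 2–3 at easting≈390977.9 (right) → 2 crossings.
Coral: 2–3 at easting≈387685.1 (left), 5–6 at easting≈395101.9 (right) → 1 crossing.
Only Coral has an odd count, so the point is inside Coral.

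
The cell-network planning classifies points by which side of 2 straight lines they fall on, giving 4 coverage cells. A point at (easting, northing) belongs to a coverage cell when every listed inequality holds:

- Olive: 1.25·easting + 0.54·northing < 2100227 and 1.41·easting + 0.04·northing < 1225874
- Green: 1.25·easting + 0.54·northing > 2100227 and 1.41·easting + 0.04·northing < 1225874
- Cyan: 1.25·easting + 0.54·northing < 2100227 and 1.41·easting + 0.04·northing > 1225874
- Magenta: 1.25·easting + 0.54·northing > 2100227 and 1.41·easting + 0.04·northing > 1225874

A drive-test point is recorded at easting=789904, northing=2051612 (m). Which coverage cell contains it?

Olive

1.25·789904 + 0.54·2051612 = 2095250.480, which is < 2100227
1.41·789904 + 0.04·2051612 = 1195829.120, which is < 1225874
This sign pattern matches Olive.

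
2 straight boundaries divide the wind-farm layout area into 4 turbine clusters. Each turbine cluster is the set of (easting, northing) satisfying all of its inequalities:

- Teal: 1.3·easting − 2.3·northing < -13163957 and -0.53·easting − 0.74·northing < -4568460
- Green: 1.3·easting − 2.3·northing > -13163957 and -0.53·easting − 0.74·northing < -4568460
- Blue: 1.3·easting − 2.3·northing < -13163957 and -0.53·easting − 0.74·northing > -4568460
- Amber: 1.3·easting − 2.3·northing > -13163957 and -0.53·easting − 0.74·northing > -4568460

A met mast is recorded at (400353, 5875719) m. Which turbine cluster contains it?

1.3·400353 − 2.3·5875719 = -12993694.800, which is > -13163957
-0.53·400353 − 0.74·5875719 = -4560219.150, which is > -4568460
This sign pattern matches Amber.

Amber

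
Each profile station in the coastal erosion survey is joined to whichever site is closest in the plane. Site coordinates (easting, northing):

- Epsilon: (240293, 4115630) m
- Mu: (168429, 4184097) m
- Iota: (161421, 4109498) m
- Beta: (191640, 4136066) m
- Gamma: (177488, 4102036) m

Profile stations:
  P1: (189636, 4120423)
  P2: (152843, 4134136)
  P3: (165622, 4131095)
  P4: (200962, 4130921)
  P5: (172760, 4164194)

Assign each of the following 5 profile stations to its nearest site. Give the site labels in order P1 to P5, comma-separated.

P1 → Beta (d²=248719465.00)
P2 → Iota (d²=680613128.00)
P3 → Iota (d²=484078810.00)
P4 → Beta (d²=113370709.00)
P5 → Mu (d²=414886970.00)

Beta, Iota, Iota, Beta, Mu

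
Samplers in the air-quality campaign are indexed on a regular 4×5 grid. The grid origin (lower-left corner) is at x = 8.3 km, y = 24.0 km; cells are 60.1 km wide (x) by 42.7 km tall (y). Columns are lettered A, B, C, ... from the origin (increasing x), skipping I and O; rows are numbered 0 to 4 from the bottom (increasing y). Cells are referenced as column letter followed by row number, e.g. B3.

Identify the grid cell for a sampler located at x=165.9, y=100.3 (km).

C1

Column index: ⌊(165.9 − 8.3) / 60.1⌋ = ⌊2.622⌋ = 2 → column C
Row offset from origin: ⌊(100.3 − 24.0) / 42.7⌋ = ⌊1.787⌋ = 1 → row 1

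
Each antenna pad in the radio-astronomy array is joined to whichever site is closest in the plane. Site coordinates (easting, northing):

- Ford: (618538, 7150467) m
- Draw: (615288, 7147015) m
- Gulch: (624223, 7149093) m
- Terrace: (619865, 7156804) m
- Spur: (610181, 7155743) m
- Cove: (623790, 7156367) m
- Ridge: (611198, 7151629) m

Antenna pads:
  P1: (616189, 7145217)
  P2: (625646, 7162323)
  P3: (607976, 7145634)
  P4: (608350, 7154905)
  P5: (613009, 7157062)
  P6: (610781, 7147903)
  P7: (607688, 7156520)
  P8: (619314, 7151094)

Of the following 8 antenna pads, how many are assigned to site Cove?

1

P1 → Draw
P2 → Cove
P3 → Ridge
P4 → Spur
P5 → Spur
P6 → Ridge
P7 → Spur
P8 → Ford
1 of the 8 goes to Cove.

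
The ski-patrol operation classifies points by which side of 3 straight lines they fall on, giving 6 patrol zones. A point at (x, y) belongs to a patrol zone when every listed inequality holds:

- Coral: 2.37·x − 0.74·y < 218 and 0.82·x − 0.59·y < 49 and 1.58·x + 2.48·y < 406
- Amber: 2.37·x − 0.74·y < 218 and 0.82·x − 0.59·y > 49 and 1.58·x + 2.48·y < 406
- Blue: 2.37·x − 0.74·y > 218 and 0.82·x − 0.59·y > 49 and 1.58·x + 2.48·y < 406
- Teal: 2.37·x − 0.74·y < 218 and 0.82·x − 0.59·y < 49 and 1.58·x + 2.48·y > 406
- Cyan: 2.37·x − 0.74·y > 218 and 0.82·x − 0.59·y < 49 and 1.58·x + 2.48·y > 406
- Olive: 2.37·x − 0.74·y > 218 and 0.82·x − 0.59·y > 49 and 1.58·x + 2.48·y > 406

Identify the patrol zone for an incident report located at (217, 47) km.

2.37·217 − 0.74·47 = 479.510, which is > 218
0.82·217 − 0.59·47 = 150.210, which is > 49
1.58·217 + 2.48·47 = 459.420, which is > 406
This sign pattern matches Olive.

Olive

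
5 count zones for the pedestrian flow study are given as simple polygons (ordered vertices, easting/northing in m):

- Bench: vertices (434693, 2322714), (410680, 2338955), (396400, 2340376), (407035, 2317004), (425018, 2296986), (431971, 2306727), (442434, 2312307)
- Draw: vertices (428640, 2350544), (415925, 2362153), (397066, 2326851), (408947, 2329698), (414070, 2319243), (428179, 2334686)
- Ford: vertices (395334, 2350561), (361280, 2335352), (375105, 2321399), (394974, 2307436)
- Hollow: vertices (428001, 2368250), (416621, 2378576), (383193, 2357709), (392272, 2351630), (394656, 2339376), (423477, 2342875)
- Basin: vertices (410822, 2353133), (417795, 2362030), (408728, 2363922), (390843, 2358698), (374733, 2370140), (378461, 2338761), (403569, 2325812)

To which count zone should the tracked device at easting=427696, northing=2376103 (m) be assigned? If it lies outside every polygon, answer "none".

Cast a ray rightward from (427696, 2376103). For each polygon, the edges (by vertex number in listed order) whose endpoints lie on opposite sides of northing = 2376103, where each meets that height, and whether that is right or left of the point:
Bench: no edge straddles that height → 0 crossings.
Draw: no edge straddles that height → 0 crossings.
Ford: no edge straddles that height → 0 crossings.
Hollow: 1–2 at easting≈419346.4 (left), 2–3 at easting≈412659.4 (left) → 0 crossings.
Basin: no edge straddles that height → 0 crossings.
All counts are even, so the point lies outside every listed polygon.

none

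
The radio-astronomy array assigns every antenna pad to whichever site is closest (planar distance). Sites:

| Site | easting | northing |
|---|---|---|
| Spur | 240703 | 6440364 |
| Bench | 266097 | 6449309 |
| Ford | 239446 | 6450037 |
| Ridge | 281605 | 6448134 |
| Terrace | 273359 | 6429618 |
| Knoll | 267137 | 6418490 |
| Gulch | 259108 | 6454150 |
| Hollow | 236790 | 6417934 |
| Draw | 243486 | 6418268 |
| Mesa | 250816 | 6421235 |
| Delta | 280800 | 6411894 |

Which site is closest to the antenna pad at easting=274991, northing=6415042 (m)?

Delta

Squared distances to each site:
Spur: 1816870628.000; Bench: 1253330525.000; Ford: 2488097050.000; Ridge: 1138825460.000; Terrace: 215123200.000; Knoll: 73574020.000; Gulch: 1781705353.000; Hollow: 1467680065.000; Draw: 1002972101.000; Mesa: 622783874.000; Delta: 43654385.000.
Minimum at Delta.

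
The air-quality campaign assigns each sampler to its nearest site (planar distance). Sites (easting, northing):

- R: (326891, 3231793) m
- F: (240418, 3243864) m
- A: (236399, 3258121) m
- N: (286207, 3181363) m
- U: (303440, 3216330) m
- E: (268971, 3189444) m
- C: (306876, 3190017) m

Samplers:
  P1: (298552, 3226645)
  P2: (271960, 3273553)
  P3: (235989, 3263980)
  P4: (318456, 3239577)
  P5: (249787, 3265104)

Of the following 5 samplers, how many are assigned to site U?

P1 → U
P2 → A
P3 → A
P4 → R
P5 → A
1 of the 5 goes to U.

1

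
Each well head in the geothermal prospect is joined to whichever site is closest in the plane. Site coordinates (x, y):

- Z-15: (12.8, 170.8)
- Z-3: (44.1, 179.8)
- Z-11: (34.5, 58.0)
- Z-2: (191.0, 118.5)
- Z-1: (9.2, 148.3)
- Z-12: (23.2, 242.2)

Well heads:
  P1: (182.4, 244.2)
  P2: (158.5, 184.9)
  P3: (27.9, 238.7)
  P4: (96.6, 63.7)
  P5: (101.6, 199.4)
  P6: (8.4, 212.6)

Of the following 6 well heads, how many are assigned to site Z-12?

P1 → Z-2
P2 → Z-2
P3 → Z-12
P4 → Z-11
P5 → Z-3
P6 → Z-12
2 of the 6 go to Z-12.

2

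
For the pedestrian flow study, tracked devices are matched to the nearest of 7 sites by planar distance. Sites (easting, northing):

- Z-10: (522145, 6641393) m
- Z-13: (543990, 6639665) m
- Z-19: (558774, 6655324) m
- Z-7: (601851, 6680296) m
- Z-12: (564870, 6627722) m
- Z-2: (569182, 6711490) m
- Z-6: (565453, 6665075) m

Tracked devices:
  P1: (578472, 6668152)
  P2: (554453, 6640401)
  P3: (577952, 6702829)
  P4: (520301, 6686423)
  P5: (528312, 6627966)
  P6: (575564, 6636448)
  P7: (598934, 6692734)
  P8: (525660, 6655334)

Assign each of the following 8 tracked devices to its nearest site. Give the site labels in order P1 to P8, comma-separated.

P1 → Z-6 (d²=178962290.00)
P2 → Z-13 (d²=110016065.00)
P3 → Z-2 (d²=151925821.00)
P4 → Z-10 (d²=2031101236.00)
P5 → Z-10 (d²=218316218.00)
P6 → Z-12 (d²=190504712.00)
P7 → Z-7 (d²=163212733.00)
P8 → Z-10 (d²=206706706.00)

Z-6, Z-13, Z-2, Z-10, Z-10, Z-12, Z-7, Z-10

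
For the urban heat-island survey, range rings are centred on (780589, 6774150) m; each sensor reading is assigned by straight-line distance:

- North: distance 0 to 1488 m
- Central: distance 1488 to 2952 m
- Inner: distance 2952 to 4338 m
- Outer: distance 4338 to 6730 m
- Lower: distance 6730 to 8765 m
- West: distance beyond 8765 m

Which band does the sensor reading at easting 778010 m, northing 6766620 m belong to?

Distance = √((778010−780589)² + (6766620−6774150)²) = √(6651241.000 + 56700900.000) = 7959.406 m.
6730 ≤ 7959.406 < 8765 → Lower.

Lower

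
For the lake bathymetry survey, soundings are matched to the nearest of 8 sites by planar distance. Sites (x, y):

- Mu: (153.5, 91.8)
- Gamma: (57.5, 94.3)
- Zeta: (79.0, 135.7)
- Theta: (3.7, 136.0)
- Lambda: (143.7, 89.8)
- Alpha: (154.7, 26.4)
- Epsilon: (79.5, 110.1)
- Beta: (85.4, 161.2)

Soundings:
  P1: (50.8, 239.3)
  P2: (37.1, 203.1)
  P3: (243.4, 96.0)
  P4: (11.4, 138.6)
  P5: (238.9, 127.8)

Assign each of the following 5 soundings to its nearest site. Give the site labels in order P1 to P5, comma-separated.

P1 → Beta (d²=7296.77)
P2 → Beta (d²=4088.50)
P3 → Mu (d²=8099.65)
P4 → Theta (d²=66.05)
P5 → Mu (d²=8589.16)

Beta, Beta, Mu, Theta, Mu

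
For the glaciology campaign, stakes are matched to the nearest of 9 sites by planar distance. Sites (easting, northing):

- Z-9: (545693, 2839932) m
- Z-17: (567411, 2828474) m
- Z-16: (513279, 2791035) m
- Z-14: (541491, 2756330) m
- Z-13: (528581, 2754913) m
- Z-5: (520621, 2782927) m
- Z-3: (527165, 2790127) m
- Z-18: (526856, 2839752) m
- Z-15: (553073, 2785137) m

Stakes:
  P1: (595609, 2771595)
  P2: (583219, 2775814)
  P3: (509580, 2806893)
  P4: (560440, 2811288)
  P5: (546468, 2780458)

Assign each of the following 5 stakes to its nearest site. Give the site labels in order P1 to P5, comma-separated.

P1 → Z-15 (d²=1992697060.00)
P2 → Z-15 (d²=995699645.00)
P3 → Z-16 (d²=265158765.00)
P4 → Z-17 (d²=343953437.00)
P5 → Z-15 (d²=65519066.00)

Z-15, Z-15, Z-16, Z-17, Z-15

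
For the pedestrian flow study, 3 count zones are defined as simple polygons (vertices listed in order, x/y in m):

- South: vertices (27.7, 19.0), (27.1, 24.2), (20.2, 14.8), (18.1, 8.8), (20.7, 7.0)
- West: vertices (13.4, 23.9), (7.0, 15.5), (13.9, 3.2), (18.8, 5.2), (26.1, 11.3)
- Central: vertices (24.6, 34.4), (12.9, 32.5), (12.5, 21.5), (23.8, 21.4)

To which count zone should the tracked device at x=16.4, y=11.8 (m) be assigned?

Cast a ray rightward from (16.4, 11.8). For each polygon, the edges (by vertex number in listed order) whose endpoints lie on opposite sides of y = 11.8, where each meets that height, and whether that is right or left of the point:
South: 3–4 at x≈19.15 (right), 5–1 at x≈23.50 (right) → 2 crossings.
West: 2–3 at x≈9.08 (left), 5–1 at x≈25.60 (right) → 1 crossing.
Central: no edge straddles that height → 0 crossings.
Only West has an odd count, so the point is inside West.

West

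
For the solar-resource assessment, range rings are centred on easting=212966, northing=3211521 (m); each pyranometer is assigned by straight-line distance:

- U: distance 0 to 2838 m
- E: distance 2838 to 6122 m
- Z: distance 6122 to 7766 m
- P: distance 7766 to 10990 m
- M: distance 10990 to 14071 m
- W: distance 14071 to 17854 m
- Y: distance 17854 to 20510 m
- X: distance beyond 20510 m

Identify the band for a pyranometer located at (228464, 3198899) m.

Y

Distance = √((228464−212966)² + (3198899−3211521)²) = √(240188004.000 + 159314884.000) = 19987.568 m.
17854 ≤ 19987.568 < 20510 → Y.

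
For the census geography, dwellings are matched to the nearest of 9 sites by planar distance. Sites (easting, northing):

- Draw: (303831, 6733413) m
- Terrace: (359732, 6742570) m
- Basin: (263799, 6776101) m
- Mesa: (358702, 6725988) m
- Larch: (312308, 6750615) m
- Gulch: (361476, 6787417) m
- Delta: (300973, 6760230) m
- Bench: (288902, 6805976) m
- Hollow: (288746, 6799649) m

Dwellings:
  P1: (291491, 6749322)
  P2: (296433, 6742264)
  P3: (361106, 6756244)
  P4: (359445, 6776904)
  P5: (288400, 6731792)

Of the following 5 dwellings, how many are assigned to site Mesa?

P1 → Delta
P2 → Draw
P3 → Terrace
P4 → Gulch
P5 → Draw
0 of the 5 go to Mesa.

0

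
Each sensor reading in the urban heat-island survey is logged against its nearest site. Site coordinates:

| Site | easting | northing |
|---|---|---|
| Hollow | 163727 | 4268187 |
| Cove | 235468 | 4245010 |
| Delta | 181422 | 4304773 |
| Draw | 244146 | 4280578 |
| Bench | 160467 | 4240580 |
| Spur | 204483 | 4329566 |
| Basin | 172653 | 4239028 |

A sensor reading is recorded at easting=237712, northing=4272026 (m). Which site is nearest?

Squared distances to each site:
Hollow: 5488518146.000; Cove: 734899792.000; Delta: 4240930109.000; Draw: 114533060.000; Bench: 6955640941.000; Spur: 4415018041.000; Basin: 5321541485.000.
Minimum at Draw.

Draw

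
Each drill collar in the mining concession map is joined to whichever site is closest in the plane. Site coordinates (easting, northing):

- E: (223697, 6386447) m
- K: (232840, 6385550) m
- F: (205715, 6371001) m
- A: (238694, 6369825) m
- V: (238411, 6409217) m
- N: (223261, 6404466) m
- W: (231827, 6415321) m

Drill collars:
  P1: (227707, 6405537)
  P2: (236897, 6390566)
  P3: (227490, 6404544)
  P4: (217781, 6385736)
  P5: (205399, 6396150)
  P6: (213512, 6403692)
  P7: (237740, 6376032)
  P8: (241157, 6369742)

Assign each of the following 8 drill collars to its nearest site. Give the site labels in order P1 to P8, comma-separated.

N, K, N, E, N, N, A, A

P1 → N (d²=20913957.00)
P2 → K (d²=41619505.00)
P3 → N (d²=17890525.00)
P4 → E (d²=35504577.00)
P5 → N (d²=388206900.00)
P6 → N (d²=95642077.00)
P7 → A (d²=39436965.00)
P8 → A (d²=6073258.00)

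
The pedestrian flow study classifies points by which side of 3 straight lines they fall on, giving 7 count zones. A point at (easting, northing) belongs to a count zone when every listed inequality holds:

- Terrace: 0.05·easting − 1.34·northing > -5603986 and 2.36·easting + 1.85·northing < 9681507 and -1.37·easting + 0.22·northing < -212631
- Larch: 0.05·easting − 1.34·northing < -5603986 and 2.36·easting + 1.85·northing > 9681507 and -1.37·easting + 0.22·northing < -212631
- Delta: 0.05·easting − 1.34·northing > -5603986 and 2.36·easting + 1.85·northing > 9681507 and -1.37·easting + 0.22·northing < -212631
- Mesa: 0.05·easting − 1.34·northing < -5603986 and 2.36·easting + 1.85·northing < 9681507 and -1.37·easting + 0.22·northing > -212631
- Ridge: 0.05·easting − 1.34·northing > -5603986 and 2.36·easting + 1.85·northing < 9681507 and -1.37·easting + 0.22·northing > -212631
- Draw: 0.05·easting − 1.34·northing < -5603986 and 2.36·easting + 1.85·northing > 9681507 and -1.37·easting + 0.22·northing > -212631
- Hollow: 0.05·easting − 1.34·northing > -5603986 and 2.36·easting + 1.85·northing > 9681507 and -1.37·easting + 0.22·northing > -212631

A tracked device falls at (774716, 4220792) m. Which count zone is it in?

0.05·774716 − 1.34·4220792 = -5617125.480, which is < -5603986
2.36·774716 + 1.85·4220792 = 9636794.960, which is < 9681507
-1.37·774716 + 0.22·4220792 = -132786.680, which is > -212631
This sign pattern matches Mesa.

Mesa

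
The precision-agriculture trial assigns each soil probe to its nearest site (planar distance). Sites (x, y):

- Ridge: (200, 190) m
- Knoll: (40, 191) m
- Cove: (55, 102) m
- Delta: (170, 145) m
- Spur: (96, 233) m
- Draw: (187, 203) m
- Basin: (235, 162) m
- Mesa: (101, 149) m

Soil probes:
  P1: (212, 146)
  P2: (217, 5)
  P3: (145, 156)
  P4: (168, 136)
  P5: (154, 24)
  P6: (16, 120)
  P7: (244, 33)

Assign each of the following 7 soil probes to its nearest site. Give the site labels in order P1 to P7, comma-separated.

P1 → Basin (d²=785.00)
P2 → Delta (d²=21809.00)
P3 → Delta (d²=746.00)
P4 → Delta (d²=85.00)
P5 → Delta (d²=14897.00)
P6 → Cove (d²=1845.00)
P7 → Basin (d²=16722.00)

Basin, Delta, Delta, Delta, Delta, Cove, Basin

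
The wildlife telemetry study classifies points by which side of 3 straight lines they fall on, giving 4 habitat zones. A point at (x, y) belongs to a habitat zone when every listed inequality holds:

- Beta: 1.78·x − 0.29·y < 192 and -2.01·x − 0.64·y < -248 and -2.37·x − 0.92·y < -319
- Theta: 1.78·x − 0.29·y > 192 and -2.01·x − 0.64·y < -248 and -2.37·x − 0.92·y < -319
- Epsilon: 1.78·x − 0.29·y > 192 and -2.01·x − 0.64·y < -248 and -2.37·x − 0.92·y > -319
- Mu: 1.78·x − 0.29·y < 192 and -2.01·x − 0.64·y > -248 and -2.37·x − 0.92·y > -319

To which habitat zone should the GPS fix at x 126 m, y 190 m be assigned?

1.78·126 − 0.29·190 = 169.180, which is < 192
-2.01·126 − 0.64·190 = -374.860, which is < -248
-2.37·126 − 0.92·190 = -473.420, which is < -319
This sign pattern matches Beta.

Beta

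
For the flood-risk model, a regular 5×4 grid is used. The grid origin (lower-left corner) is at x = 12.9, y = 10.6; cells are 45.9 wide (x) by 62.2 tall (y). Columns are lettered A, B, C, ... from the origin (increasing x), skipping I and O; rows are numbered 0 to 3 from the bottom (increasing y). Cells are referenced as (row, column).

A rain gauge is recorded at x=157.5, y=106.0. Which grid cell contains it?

(1, D)

Column index: ⌊(157.5 − 12.9) / 45.9⌋ = ⌊3.150⌋ = 3 → column D
Row offset from origin: ⌊(106.0 − 10.6) / 62.2⌋ = ⌊1.534⌋ = 1 → row 1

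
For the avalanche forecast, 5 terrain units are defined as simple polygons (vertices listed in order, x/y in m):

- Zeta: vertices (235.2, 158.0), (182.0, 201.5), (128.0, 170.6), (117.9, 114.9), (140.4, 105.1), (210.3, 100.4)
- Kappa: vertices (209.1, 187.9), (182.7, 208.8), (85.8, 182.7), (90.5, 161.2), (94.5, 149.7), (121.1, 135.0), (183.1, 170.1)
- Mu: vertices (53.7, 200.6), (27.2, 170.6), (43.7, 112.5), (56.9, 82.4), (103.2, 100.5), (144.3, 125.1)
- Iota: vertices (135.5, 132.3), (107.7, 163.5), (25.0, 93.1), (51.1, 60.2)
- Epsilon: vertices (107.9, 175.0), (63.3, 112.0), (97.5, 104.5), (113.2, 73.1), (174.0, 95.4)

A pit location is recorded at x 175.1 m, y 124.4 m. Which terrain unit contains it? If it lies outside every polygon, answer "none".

Zeta

Cast a ray rightward from (175.1, 124.4). For each polygon, the edges (by vertex number in listed order) whose endpoints lie on opposite sides of y = 124.4, where each meets that height, and whether that is right or left of the point:
Zeta: 3–4 at x≈119.62 (left), 6–1 at x≈220.68 (right) → 1 crossing.
Kappa: no edge straddles that height → 0 crossings.
Mu: 2–3 at x≈40.32 (left), 5–6 at x≈143.13 (left) → 0 crossings.
Iota: 2–3 at x≈61.77 (left), 4–1 at x≈126.25 (left) → 0 crossings.
Epsilon: 1–2 at x≈72.08 (left), 5–1 at x≈149.92 (left) → 0 crossings.
Only Zeta has an odd count, so the point is inside Zeta.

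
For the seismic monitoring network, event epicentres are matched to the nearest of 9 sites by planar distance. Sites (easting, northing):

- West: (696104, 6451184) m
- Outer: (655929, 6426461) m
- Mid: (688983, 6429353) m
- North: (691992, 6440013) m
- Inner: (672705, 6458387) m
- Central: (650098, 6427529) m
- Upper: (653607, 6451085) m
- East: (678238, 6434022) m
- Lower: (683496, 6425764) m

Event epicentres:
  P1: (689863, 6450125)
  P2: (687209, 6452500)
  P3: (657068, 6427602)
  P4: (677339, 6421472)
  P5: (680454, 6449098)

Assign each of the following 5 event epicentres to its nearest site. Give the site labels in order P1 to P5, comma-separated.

P1 → West (d²=40071562.00)
P2 → West (d²=80852881.00)
P3 → Outer (d²=2599202.00)
P4 → Lower (d²=56329913.00)
P5 → Inner (d²=146332522.00)

West, West, Outer, Lower, Inner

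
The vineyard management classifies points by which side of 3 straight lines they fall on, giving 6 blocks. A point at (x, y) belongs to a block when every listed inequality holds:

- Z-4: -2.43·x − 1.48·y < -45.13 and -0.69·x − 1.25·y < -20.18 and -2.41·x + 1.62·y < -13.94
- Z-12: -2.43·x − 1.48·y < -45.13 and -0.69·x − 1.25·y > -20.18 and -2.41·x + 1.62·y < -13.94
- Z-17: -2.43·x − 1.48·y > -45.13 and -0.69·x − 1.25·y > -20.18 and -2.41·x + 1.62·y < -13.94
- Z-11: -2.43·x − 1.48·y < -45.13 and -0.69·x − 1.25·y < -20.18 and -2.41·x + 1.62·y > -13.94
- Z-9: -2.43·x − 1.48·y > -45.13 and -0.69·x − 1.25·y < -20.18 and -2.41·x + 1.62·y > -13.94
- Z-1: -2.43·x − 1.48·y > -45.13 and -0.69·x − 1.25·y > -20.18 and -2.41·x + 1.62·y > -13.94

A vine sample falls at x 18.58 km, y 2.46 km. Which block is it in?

-2.43·18.58 − 1.48·2.46 = -48.790, which is < -45.13
-0.69·18.58 − 1.25·2.46 = -15.895, which is > -20.18
-2.41·18.58 + 1.62·2.46 = -40.793, which is < -13.94
This sign pattern matches Z-12.

Z-12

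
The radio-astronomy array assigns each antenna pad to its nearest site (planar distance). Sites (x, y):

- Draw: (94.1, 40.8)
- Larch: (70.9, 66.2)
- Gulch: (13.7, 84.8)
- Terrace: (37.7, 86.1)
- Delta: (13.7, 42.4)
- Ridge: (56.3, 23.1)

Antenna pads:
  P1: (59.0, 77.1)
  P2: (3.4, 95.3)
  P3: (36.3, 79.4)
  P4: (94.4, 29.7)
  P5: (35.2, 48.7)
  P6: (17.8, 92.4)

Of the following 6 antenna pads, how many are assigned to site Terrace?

1

P1 → Larch
P2 → Gulch
P3 → Terrace
P4 → Draw
P5 → Delta
P6 → Gulch
1 of the 6 goes to Terrace.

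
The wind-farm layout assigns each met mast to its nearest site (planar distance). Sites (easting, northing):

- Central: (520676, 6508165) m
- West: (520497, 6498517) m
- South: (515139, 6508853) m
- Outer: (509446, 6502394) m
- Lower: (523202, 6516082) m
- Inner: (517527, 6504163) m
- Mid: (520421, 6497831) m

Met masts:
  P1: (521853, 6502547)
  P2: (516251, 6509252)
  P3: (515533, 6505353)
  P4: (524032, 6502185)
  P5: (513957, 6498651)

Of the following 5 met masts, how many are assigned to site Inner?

1

P1 → West
P2 → South
P3 → Inner
P4 → West
P5 → Outer
1 of the 5 goes to Inner.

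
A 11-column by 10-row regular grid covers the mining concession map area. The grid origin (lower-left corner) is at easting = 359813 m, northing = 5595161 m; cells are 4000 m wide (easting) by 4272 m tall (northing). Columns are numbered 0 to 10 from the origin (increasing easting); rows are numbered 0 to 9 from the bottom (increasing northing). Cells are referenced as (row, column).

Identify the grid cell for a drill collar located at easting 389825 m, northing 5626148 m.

Column index: ⌊(389825 − 359813) / 4000⌋ = ⌊7.503⌋ = 7
Row offset from origin: ⌊(5626148 − 5595161) / 4272⌋ = ⌊7.254⌋ = 7 → row 7

(7, 7)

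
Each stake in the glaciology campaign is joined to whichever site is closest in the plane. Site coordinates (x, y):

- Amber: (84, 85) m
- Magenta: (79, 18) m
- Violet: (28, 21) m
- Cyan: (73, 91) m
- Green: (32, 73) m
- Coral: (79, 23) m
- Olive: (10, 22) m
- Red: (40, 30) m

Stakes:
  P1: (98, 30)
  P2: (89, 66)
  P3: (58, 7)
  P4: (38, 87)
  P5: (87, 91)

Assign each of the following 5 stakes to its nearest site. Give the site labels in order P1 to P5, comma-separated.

P1 → Coral (d²=410.00)
P2 → Amber (d²=386.00)
P3 → Magenta (d²=562.00)
P4 → Green (d²=232.00)
P5 → Amber (d²=45.00)

Coral, Amber, Magenta, Green, Amber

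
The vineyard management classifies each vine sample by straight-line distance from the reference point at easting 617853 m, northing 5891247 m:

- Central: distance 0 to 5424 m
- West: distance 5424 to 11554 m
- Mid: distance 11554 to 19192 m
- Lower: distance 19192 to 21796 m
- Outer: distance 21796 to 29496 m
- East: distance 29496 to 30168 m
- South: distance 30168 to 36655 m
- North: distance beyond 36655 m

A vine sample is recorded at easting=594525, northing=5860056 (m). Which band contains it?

North

Distance = √((594525−617853)² + (5860056−5891247)²) = √(544195584.000 + 972878481.000) = 38949.635 m.
36655 ≤ 38949.635 < ∞ → North.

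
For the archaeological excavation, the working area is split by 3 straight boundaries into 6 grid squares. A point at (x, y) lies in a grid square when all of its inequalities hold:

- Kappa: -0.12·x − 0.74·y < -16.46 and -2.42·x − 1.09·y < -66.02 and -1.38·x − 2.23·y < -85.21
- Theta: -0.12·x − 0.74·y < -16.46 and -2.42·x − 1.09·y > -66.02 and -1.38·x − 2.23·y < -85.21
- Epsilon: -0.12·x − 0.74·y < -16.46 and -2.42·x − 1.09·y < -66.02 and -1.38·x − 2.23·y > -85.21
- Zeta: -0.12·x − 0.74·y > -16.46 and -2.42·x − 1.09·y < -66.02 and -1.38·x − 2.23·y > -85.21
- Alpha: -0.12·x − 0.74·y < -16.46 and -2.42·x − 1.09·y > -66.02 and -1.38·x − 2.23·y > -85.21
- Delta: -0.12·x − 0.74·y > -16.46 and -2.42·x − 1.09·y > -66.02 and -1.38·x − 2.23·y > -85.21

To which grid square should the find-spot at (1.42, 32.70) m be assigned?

Alpha

-0.12·1.42 − 0.74·32.70 = -24.368, which is < -16.46
-2.42·1.42 − 1.09·32.70 = -39.079, which is > -66.02
-1.38·1.42 − 2.23·32.70 = -74.881, which is > -85.21
This sign pattern matches Alpha.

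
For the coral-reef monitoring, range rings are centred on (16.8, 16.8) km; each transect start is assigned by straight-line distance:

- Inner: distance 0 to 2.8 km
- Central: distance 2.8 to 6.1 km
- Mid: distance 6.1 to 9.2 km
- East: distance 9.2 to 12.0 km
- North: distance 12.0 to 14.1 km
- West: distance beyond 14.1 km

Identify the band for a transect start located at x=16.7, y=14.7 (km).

Inner

Distance = √((16.7−16.8)² + (14.7−16.8)²) = √(0.010 + 4.410) = 2.102 km.
0 ≤ 2.102 < 2.8 → Inner.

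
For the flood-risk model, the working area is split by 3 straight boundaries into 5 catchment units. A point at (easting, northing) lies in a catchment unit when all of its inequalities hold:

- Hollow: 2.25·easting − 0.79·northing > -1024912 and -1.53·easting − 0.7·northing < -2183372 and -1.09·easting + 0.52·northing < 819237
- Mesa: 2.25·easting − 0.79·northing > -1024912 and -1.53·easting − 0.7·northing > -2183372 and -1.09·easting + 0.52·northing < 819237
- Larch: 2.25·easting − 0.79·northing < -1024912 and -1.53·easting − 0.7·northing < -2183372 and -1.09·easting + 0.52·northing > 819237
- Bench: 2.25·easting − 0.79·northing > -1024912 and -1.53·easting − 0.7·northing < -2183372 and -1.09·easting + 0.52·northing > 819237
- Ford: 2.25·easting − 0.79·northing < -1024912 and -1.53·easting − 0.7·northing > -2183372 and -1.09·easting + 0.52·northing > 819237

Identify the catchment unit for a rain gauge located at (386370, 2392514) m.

Bench

2.25·386370 − 0.79·2392514 = -1020753.560, which is > -1024912
-1.53·386370 − 0.7·2392514 = -2265905.900, which is < -2183372
-1.09·386370 + 0.52·2392514 = 822963.980, which is > 819237
This sign pattern matches Bench.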